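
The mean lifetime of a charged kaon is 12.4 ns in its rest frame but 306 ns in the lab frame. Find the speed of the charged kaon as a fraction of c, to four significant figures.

β = 0.9992

γ = Δt/τ₀ = 306/12.4 = 24.68
β = √(1 − 1/γ²) = √(1 − 0.001642) = √0.9984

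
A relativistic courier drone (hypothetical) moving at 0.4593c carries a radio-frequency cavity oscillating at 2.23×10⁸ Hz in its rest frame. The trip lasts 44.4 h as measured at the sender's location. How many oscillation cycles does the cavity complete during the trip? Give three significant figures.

N = 3.17×10¹³

γ = 1/√(1 − 0.4593²) = 1/√0.7890 = 1.126
The oscillator's own cycle count is N = f × τ where τ is the proper time aboard the drone. τ = Δt/γ = 44.4/1.126 = 39.44 h = 1.420×10⁵ s.
N = 2.23×10⁸ × 1.420×10⁵ = 3.166×10¹³.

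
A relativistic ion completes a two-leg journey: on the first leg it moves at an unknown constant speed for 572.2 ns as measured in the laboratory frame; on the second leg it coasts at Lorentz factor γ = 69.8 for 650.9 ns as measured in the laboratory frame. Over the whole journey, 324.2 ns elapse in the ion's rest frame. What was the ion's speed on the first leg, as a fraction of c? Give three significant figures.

Leg 1: speed unknown; τ_1 = 572.2/γ_1.
Leg 2: γ = 69.8; τ_2 = 650.9/69.80 = 9.325 ns.
Total proper time: τ_1 + 9.325 = 324.2, so τ_1 = 324.2 − 9.325 = 314.9 ns.
γ_1 = 572.2/314.9 = 1.817; β = √(1 − 1/γ²) = √0.6972.

β = 0.835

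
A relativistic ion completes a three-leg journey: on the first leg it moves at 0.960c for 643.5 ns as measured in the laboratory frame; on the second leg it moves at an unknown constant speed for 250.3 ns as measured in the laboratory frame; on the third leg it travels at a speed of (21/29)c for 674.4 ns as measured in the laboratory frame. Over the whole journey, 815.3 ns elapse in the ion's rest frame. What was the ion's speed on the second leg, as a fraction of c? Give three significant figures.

β = 0.734

Leg 1: γ = 1/√(1 − 0.960²) = 25/7 ≈ 3.571; τ_1 = 643.5/3.571 = 180.2 ns.
Leg 2: speed unknown; τ_2 = 250.3/γ_2.
Leg 3: γ = 1/√(1 − (21/29)²) = 29/20 = 1.450; τ_3 = 674.4/1.450 = 465.1 ns.
Total proper time: 180.2 + τ_2 + 465.1 = 815.3, so τ_2 = 815.3 − 645.3 = 170.0 ns.
γ_2 = 250.3/170.0 = 1.472; β = √(1 − 1/γ²) = √0.5386.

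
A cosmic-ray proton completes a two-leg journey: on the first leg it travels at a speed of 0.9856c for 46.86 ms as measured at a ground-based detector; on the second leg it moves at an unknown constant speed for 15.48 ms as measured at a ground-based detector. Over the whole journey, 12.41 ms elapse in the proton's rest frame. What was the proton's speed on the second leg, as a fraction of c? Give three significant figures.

Leg 1: γ = 1/√(1 − 0.9856²) = 1/√0.02859 = 5.914; τ_1 = 46.86/5.914 = 7.924 ms.
Leg 2: speed unknown; τ_2 = 15.48/γ_2.
Total proper time: 7.924 + τ_2 = 12.41, so τ_2 = 12.41 − 7.924 = 4.486 ms.
γ_2 = 15.48/4.486 = 3.451; β = √(1 − 1/γ²) = √0.9160.

β = 0.957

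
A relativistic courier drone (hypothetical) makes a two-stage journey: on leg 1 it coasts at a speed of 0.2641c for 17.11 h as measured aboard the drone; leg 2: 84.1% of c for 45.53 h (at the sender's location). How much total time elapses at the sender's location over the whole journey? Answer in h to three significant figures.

Δt = 63.3 h

Leg 1: γ = 1/√(1 − 0.2641²) = 1/√0.9303 = 1.037; Δt_1 = 1.037 × 17.11 = 17.74 h.
Leg 2: 45.53 h is already measured at the sender's location.
Total: 17.74 + 45.53 h.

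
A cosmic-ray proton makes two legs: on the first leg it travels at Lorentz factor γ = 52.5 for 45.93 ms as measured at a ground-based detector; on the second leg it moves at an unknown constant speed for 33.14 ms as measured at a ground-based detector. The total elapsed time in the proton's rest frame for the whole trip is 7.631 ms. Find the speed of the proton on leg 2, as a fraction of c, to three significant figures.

β = 0.979

Leg 1: γ = 52.5; τ_1 = 45.93/52.50 = 0.8749 ms.
Leg 2: speed unknown; τ_2 = 33.14/γ_2.
Total proper time: 0.8749 + τ_2 = 7.631, so τ_2 = 7.631 − 0.8749 = 6.756 ms.
γ_2 = 33.14/6.756 = 4.905; β = √(1 − 1/γ²) = √0.9584.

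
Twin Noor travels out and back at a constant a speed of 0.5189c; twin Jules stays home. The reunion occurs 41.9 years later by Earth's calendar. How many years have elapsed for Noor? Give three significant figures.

γ = 1/√(1 − 0.5189²) = 1/√0.7307 = 1.170
Noor's clock measures proper time along the trip: τ = Δt/γ = 41.9/1.170 years.

τ = 35.8 years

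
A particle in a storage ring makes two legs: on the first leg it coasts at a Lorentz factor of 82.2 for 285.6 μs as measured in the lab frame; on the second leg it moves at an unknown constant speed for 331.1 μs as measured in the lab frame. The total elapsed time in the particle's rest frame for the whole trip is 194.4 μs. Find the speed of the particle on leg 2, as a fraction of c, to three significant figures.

Leg 1: γ = 82.2; τ_1 = 285.6/82.20 = 3.474 μs.
Leg 2: speed unknown; τ_2 = 331.1/γ_2.
Total proper time: 3.474 + τ_2 = 194.4, so τ_2 = 194.4 − 3.474 = 190.9 μs.
γ_2 = 331.1/190.9 = 1.734; β = √(1 − 1/γ²) = √0.6675.

β = 0.817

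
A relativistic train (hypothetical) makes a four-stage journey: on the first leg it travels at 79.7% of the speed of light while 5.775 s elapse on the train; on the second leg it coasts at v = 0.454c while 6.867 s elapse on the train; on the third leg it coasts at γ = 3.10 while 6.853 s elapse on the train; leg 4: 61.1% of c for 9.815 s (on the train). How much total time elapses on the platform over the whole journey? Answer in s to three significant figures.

Δt = 50.9 s

Leg 1: β = 0.797; γ = 1/√(1 − 0.797²) = 1/√0.3648 = 1.656; Δt_1 = 1.656 × 5.775 = 9.562 s.
Leg 2: γ = 1/√(1 − 0.454²) = 1/√0.7939 = 1.122; Δt_2 = 1.122 × 6.867 = 7.707 s.
Leg 3: γ = 3.10; Δt_3 = 3.100 × 6.853 = 21.24 s.
Leg 4: β = 0.611; γ = 1/√(1 − 0.611²) = 1/√0.6267 = 1.263; Δt_4 = 1.263 × 9.815 = 12.40 s.
Total: 9.562 + 7.707 + 21.24 + 12.40 s.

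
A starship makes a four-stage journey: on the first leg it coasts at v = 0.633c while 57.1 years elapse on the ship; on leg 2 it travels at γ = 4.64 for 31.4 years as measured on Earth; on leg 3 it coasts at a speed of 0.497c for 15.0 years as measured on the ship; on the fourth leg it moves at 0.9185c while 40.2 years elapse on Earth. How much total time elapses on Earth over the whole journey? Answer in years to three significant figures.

Leg 1: γ = 1/√(1 − 0.633²) = 1/√0.5993 = 1.292; Δt_1 = 1.292 × 57.1 = 73.76 years.
Leg 2: 31.4 years is already measured on Earth.
Leg 3: γ = 1/√(1 − 0.497²) = 1/√0.7530 = 1.152; Δt_3 = 1.152 × 15.0 = 17.29 years.
Leg 4: 40.2 years is already measured on Earth.
Total: 73.76 + 31.40 + 17.29 + 40.20 years.

Δt = 163 years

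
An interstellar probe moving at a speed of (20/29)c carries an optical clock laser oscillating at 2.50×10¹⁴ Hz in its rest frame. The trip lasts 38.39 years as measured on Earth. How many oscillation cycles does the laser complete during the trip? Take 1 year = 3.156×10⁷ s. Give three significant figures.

γ = 1/√(1 − (20/29)²) = 29/21 ≈ 1.381
The oscillator's own cycle count is N = f × τ where τ is the proper time aboard the probe. τ = Δt/γ = 38.39/1.381 = 27.80 years = 8.774×10⁸ s.
N = 2.50×10¹⁴ × 8.774×10⁸ = 2.193×10²³.

N = 2.19×10²³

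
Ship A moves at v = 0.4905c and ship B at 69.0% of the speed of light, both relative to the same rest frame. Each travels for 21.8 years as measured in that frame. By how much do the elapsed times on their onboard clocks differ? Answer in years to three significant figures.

A: γ = 1/√(1 − 0.4905²) = 1/√0.7594 = 1.148; τ_A = 21.8/1.148 = 19.00 years.
B: β = 0.690; γ = 1/√(1 − 0.690²) = 1/√0.5239 = 1.382; τ_B = 21.8/1.382 = 15.78 years.

|τ_A − τ_B| = 3.22 years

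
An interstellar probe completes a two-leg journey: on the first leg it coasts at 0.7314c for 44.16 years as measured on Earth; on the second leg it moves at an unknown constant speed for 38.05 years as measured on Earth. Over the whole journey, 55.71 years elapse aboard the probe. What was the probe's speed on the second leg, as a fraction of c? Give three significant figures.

β = 0.740

Leg 1: γ = 1/√(1 − 0.7314²) = 1/√0.4651 = 1.466; τ_1 = 44.16/1.466 = 30.11 years.
Leg 2: speed unknown; τ_2 = 38.05/γ_2.
Total proper time: 30.11 + τ_2 = 55.71, so τ_2 = 55.71 − 30.11 = 25.60 years.
γ_2 = 38.05/25.60 = 1.487; β = √(1 − 1/γ²) = √0.5475.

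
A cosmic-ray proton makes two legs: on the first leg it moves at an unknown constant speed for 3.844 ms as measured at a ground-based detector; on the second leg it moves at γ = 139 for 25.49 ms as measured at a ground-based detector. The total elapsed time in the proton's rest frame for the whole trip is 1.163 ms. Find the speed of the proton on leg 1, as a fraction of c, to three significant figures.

Leg 1: speed unknown; τ_1 = 3.844/γ_1.
Leg 2: γ = 139; τ_2 = 25.49/139.0 = 0.1834 ms.
Total proper time: τ_1 + 0.1834 = 1.163, so τ_1 = 1.163 − 0.1834 = 0.9796 ms.
γ_1 = 3.844/0.9796 = 3.924; β = √(1 − 1/γ²) = √0.9351.

β = 0.967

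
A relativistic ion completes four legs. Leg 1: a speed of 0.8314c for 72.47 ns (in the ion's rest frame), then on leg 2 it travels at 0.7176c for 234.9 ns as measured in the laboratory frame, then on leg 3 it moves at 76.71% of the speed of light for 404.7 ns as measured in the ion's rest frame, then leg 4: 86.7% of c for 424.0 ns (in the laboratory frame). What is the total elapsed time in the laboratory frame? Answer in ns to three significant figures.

Leg 1: γ = 1/√(1 − 0.8314²) = 1/√0.3088 = 1.800; Δt_1 = 1.800 × 72.47 = 130.4 ns.
Leg 2: 234.9 ns is already measured in the laboratory frame.
Leg 3: β = 0.7671; γ = 1/√(1 − 0.7671²) = 1/√0.4116 = 1.559; Δt_3 = 1.559 × 404.7 = 630.8 ns.
Leg 4: 424.0 ns is already measured in the laboratory frame.
Total: 130.4 + 234.9 + 630.8 + 424.0 ns.

Δt = 1420 ns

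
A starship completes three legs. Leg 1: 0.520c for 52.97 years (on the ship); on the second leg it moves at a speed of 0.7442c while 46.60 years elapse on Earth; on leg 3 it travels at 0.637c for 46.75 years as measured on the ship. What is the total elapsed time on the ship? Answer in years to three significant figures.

τ = 131 years

Leg 1: 52.97 years is already measured on the ship.
Leg 2: γ = 1/√(1 − 0.7442²) = 1/√0.4462 = 1.497; τ_2 = 46.60/1.497 = 31.13 years.
Leg 3: 46.75 years is already measured on the ship.
Total: 52.97 + 31.13 + 46.75 years.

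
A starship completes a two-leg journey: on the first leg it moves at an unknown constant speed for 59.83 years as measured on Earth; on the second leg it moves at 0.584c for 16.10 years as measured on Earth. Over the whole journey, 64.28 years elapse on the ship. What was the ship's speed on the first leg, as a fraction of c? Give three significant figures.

Leg 1: speed unknown; τ_1 = 59.83/γ_1.
Leg 2: γ = 1/√(1 − 0.584²) = 1/√0.6589 = 1.232; τ_2 = 16.10/1.232 = 13.07 years.
Total proper time: τ_1 + 13.07 = 64.28, so τ_1 = 64.28 − 13.07 = 51.21 years.
γ_1 = 59.83/51.21 = 1.168; β = √(1 − 1/γ²) = √0.2674.

β = 0.517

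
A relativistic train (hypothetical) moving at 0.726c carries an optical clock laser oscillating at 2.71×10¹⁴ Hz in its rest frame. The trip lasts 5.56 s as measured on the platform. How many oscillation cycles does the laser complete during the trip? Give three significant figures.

γ = 1/√(1 − 0.726²) = 1/√0.4729 = 1.454
The oscillator's own cycle count is N = f × τ where τ is the proper time on the train. τ = Δt/γ = 5.56/1.454 = 3.824 s = 3.824×10⁰ s.
N = 2.71×10¹⁴ × 3.824×10⁰ = 1.036×10¹⁵.

N = 1.04×10¹⁵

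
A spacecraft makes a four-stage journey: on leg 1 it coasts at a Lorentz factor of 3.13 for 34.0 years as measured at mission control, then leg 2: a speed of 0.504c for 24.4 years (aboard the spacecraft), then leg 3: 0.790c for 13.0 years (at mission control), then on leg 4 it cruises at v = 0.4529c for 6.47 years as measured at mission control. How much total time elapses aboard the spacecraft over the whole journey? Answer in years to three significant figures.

τ = 49.0 years

Leg 1: γ = 3.13; τ_1 = 34.0/3.130 = 10.86 years.
Leg 2: 24.4 years is already measured aboard the spacecraft.
Leg 3: γ = 1/√(1 − 0.790²) = 1/√0.3759 = 1.631; τ_3 = 13.0/1.631 = 7.970 years.
Leg 4: γ = 1/√(1 − 0.4529²) = 1/√0.7949 = 1.122; τ_4 = 6.47/1.122 = 5.768 years.
Total: 10.86 + 24.40 + 7.970 + 5.768 years.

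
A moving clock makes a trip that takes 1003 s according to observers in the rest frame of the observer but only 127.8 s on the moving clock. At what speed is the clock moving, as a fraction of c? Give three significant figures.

The proper time is measured on the moving clock (both events occur at the clock's location); Δt is measured in the rest frame of the observer. γ = Δt/τ = 1003/127.8 = 7.848.
β = √(1 − 1/γ²) = √(1 − 0.01624) = √0.9838

v = 0.992c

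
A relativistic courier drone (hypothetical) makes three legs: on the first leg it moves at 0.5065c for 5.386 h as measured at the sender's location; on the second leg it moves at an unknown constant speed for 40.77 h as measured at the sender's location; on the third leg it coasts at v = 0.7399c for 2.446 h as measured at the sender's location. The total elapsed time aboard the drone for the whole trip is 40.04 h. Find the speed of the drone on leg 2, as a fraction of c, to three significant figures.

β = 0.561

Leg 1: γ = 1/√(1 − 0.5065²) = 1/√0.7435 = 1.160; τ_1 = 5.386/1.160 = 4.644 h.
Leg 2: speed unknown; τ_2 = 40.77/γ_2.
Leg 3: γ = 1/√(1 − 0.7399²) = 1/√0.4525 = 1.487; τ_3 = 2.446/1.487 = 1.645 h.
Total proper time: 4.644 + τ_2 + 1.645 = 40.04, so τ_2 = 40.04 − 6.289 = 33.75 h.
γ_2 = 40.77/33.75 = 1.208; β = √(1 − 1/γ²) = √0.3147.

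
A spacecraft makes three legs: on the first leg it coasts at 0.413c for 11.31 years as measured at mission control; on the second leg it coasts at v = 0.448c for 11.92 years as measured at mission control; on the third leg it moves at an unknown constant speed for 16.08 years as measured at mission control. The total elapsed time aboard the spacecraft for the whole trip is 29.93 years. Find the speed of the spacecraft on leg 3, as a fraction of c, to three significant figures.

β = 0.830

Leg 1: γ = 1/√(1 − 0.413²) = 1/√0.8294 = 1.098; τ_1 = 11.31/1.098 = 10.30 years.
Leg 2: γ = 1/√(1 − 0.448²) = 1/√0.7993 = 1.119; τ_2 = 11.92/1.119 = 10.66 years.
Leg 3: speed unknown; τ_3 = 16.08/γ_3.
Total proper time: 10.30 + 10.66 + τ_3 = 29.93, so τ_3 = 29.93 − 20.96 = 8.973 years.
γ_3 = 16.08/8.973 = 1.792; β = √(1 − 1/γ²) = √0.6886.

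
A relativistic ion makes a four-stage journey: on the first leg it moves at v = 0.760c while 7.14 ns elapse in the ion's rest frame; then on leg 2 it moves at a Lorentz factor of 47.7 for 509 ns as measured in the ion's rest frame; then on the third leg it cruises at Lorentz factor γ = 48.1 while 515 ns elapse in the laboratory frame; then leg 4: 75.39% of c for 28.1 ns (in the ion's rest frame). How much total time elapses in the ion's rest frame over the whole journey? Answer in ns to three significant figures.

τ = 555 ns

Leg 1: 7.14 ns is already measured in the ion's rest frame.
Leg 2: 509 ns is already measured in the ion's rest frame.
Leg 3: γ = 48.1; τ_3 = 515/48.10 = 10.71 ns.
Leg 4: 28.1 ns is already measured in the ion's rest frame.
Total: 7.140 + 509.0 + 10.71 + 28.10 ns.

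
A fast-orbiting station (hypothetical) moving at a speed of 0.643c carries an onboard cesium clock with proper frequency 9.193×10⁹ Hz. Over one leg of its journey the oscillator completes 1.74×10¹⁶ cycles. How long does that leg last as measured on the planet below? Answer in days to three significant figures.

Δt = 28.6 days

γ = 1/√(1 − 0.643²) = 1/√0.5866 = 1.306
Proper time for N cycles: τ = N/f = 1.74×10¹⁶/(9.193×10⁹) = 1.893×10⁶ s = 21.91 days.
Lab-frame duration Δt = γτ = 1.306 × 21.91 = 28.60 days.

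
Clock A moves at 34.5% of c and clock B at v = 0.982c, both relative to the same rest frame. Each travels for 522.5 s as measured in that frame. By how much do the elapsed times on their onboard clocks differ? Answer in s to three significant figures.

|τ_A − τ_B| = 392 s

A: β = 0.345; γ = 1/√(1 − 0.345²) = 1/√0.8810 = 1.065; τ_A = 522.5/1.065 = 490.4 s.
B: γ = 1/√(1 − 0.982²) = 1/√0.03568 = 5.294; τ_B = 522.5/5.294 = 98.69 s.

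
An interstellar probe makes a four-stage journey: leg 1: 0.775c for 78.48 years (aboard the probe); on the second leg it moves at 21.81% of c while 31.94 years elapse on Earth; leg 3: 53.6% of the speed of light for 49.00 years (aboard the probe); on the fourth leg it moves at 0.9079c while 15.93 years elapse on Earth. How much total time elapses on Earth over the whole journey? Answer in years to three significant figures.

Δt = 230 years

Leg 1: γ = 1/√(1 − 0.775²) = 1/√0.3994 = 1.582; Δt_1 = 1.582 × 78.48 = 124.2 years.
Leg 2: 31.94 years is already measured on Earth.
Leg 3: β = 0.536; γ = 1/√(1 − 0.536²) = 1/√0.7127 = 1.185; Δt_3 = 1.185 × 49.00 = 58.04 years.
Leg 4: 15.93 years is already measured on Earth.
Total: 124.2 + 31.94 + 58.04 + 15.93 years.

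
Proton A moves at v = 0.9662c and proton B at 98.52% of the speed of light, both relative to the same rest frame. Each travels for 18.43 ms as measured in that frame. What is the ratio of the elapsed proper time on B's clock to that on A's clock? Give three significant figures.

τ_B/τ_A = 0.665

A: γ = 1/√(1 − 0.9662²) = 1/√0.06646 = 3.879. B: β = 0.9852; γ = 1/√(1 − 0.9852²) = 1/√0.02938 = 5.834.
τ_A/τ_B = γ_B/γ_A = 5.834/3.879 = 1.504, so τ_B/τ_A = 0.6649.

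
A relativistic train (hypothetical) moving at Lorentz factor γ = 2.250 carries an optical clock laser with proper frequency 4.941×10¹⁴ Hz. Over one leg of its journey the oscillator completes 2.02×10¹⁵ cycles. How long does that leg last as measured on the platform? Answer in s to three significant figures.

Δt = 9.20 s

γ = 2.250
Proper time for N cycles: τ = N/f = 2.02×10¹⁵/(4.941×10¹⁴) = 4.088×10⁰ s = 4.088 s.
Lab-frame duration Δt = γτ = 2.250 × 4.088 = 9.199 s.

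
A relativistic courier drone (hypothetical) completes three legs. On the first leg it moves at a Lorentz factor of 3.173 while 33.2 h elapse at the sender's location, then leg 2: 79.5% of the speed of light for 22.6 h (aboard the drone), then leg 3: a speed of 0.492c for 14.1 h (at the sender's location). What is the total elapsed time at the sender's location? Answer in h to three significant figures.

Leg 1: 33.2 h is already measured at the sender's location.
Leg 2: β = 0.795; γ = 1/√(1 − 0.795²) = 1/√0.3680 = 1.649; Δt_2 = 1.649 × 22.6 = 37.26 h.
Leg 3: 14.1 h is already measured at the sender's location.
Total: 33.20 + 37.26 + 14.10 h.

Δt = 84.6 h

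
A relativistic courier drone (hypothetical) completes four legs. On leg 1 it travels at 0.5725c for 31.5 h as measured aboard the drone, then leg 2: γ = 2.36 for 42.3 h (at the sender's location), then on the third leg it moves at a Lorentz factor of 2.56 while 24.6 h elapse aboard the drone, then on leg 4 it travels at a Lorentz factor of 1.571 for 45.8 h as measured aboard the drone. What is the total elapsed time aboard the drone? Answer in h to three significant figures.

τ = 120 h

Leg 1: 31.5 h is already measured aboard the drone.
Leg 2: γ = 2.36; τ_2 = 42.3/2.360 = 17.92 h.
Leg 3: 24.6 h is already measured aboard the drone.
Leg 4: 45.8 h is already measured aboard the drone.
Total: 31.50 + 17.92 + 24.60 + 45.80 h.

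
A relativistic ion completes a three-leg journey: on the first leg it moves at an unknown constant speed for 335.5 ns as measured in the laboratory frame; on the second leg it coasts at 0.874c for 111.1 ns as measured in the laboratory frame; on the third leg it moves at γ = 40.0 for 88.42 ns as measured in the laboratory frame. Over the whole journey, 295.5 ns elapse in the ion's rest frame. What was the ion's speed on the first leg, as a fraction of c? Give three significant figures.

β = 0.701

Leg 1: speed unknown; τ_1 = 335.5/γ_1.
Leg 2: γ = 1/√(1 − 0.874²) = 1/√0.2361 = 2.058; τ_2 = 111.1/2.058 = 53.99 ns.
Leg 3: γ = 40.0; τ_3 = 88.42/40.00 = 2.210 ns.
Total proper time: τ_1 + 53.99 + 2.210 = 295.5, so τ_1 = 295.5 − 56.20 = 239.3 ns.
γ_1 = 335.5/239.3 = 1.402; β = √(1 − 1/γ²) = √0.4912.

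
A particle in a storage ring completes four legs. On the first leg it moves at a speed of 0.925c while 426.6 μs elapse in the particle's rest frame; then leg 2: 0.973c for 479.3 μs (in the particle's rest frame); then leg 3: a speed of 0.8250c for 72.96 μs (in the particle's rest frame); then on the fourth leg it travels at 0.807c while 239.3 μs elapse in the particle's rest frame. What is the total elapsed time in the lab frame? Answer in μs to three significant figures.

Δt = 3730 μs

Leg 1: γ = 1/√(1 − 0.925²) = 1/√0.1444 = 2.632; Δt_1 = 2.632 × 426.6 = 1123 μs.
Leg 2: γ = 1/√(1 − 0.973²) = 1/√0.05327 = 4.333; Δt_2 = 4.333 × 479.3 = 2077 μs.
Leg 3: γ = 1/√(1 − 0.8250²) = 1/√0.3194 = 1.769; Δt_3 = 1.769 × 72.96 = 129.1 μs.
Leg 4: γ = 1/√(1 − 0.807²) = 1/√0.3488 = 1.693; Δt_4 = 1.693 × 239.3 = 405.2 μs.
Total: 1123 + 2077 + 129.1 + 405.2 μs.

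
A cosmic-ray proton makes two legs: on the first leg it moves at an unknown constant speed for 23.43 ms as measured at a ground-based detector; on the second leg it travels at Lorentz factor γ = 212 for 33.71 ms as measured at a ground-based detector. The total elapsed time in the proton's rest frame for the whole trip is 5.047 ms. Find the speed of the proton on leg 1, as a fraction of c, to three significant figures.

Leg 1: speed unknown; τ_1 = 23.43/γ_1.
Leg 2: γ = 212; τ_2 = 33.71/212.0 = 0.1590 ms.
Total proper time: τ_1 + 0.1590 = 5.047, so τ_1 = 5.047 − 0.1590 = 4.888 ms.
γ_1 = 23.43/4.888 = 4.793; β = √(1 − 1/γ²) = √0.9565.

β = 0.978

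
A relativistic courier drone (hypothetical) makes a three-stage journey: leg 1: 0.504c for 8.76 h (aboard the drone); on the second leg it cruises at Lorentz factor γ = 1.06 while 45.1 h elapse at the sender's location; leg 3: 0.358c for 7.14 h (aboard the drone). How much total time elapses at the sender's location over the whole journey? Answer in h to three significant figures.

Leg 1: γ = 1/√(1 − 0.504²) = 1/√0.7460 = 1.158; Δt_1 = 1.158 × 8.76 = 10.14 h.
Leg 2: 45.1 h is already measured at the sender's location.
Leg 3: γ = 1/√(1 − 0.358²) = 1/√0.8718 = 1.071; Δt_3 = 1.071 × 7.14 = 7.647 h.
Total: 10.14 + 45.10 + 7.647 h.

Δt = 62.9 h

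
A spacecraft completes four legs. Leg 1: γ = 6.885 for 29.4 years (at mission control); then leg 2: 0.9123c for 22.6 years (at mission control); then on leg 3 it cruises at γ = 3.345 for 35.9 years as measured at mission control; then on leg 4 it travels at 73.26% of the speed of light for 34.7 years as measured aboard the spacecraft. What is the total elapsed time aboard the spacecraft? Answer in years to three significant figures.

τ = 59.0 years

Leg 1: γ = 6.885; τ_1 = 29.4/6.885 = 4.270 years.
Leg 2: γ = 1/√(1 − 0.9123²) = 1/√0.1677 = 2.442; τ_2 = 22.6/2.442 = 9.255 years.
Leg 3: γ = 3.345; τ_3 = 35.9/3.345 = 10.73 years.
Leg 4: 34.7 years is already measured aboard the spacecraft.
Total: 4.270 + 9.255 + 10.73 + 34.70 years.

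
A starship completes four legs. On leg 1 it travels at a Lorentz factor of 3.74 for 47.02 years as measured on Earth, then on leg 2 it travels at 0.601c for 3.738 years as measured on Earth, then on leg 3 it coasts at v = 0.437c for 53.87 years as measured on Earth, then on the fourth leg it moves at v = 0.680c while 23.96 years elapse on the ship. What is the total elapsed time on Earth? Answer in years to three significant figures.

Δt = 137 years

Leg 1: 47.02 years is already measured on Earth.
Leg 2: 3.738 years is already measured on Earth.
Leg 3: 53.87 years is already measured on Earth.
Leg 4: γ = 1/√(1 − 0.680²) = 1/√0.5376 = 1.364; Δt_4 = 1.364 × 23.96 = 32.68 years.
Total: 47.02 + 3.738 + 53.87 + 32.68 years.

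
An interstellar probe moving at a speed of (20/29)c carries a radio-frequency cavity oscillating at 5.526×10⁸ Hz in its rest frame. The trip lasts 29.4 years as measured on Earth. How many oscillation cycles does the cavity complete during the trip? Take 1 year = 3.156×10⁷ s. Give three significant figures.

N = 3.71×10¹⁷

γ = 1/√(1 − (20/29)²) = 29/21 ≈ 1.381
The oscillator's own cycle count is N = f × τ where τ is the proper time aboard the probe. τ = Δt/γ = 29.4/1.381 = 21.29 years = 6.719×10⁸ s.
N = 5.526×10⁸ × 6.719×10⁸ = 3.713×10¹⁷.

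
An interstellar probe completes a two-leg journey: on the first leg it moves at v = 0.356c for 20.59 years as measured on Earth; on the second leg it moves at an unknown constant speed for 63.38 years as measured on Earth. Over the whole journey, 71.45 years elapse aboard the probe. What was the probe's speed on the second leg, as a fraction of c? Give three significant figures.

β = 0.567

Leg 1: γ = 1/√(1 − 0.356²) = 1/√0.8733 = 1.070; τ_1 = 20.59/1.070 = 19.24 years.
Leg 2: speed unknown; τ_2 = 63.38/γ_2.
Total proper time: 19.24 + τ_2 = 71.45, so τ_2 = 71.45 − 19.24 = 52.21 years.
γ_2 = 63.38/52.21 = 1.214; β = √(1 − 1/γ²) = √0.3214.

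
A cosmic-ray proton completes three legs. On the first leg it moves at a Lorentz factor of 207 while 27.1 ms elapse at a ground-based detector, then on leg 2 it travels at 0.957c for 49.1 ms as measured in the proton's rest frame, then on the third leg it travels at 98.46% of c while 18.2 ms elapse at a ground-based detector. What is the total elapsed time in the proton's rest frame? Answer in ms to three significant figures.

τ = 52.4 ms

Leg 1: γ = 207; τ_1 = 27.1/207.0 = 0.1309 ms.
Leg 2: 49.1 ms is already measured in the proton's rest frame.
Leg 3: β = 0.9846; γ = 1/√(1 − 0.9846²) = 1/√0.03056 = 5.720; τ_3 = 18.2/5.720 = 3.182 ms.
Total: 0.1309 + 49.10 + 3.182 ms.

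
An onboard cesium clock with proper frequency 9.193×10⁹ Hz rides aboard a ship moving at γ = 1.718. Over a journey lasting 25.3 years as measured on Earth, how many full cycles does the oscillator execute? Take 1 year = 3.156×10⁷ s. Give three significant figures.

N = 4.27×10¹⁸

γ = 1.718
The oscillator's own cycle count is N = f × τ where τ is the proper time on the ship. τ = Δt/γ = 25.3/1.718 = 14.73 years = 4.648×10⁸ s.
N = 9.193×10⁹ × 4.648×10⁸ = 4.273×10¹⁸.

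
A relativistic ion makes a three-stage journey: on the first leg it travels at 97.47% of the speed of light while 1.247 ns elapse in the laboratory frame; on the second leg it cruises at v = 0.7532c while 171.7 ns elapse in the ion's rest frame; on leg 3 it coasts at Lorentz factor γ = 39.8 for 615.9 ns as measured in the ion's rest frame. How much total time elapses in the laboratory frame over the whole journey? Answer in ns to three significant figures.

Δt = 2.48×10⁴ ns

Leg 1: 1.247 ns is already measured in the laboratory frame.
Leg 2: γ = 1/√(1 − 0.7532²) = 1/√0.4327 = 1.520; Δt_2 = 1.520 × 171.7 = 261.0 ns.
Leg 3: γ = 39.8; Δt_3 = 39.80 × 615.9 = 2.451×10⁴ ns.
Total: 1.247 + 261.0 + 2.451×10⁴ ns.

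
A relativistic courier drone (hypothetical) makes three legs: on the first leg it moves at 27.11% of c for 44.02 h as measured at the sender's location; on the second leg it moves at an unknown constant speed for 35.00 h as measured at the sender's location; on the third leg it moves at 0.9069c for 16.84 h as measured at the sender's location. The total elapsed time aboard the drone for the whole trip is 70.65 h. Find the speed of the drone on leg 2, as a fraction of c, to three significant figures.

β = 0.796

Leg 1: β = 0.2711; γ = 1/√(1 − 0.2711²) = 1/√0.9265 = 1.039; τ_1 = 44.02/1.039 = 42.37 h.
Leg 2: speed unknown; τ_2 = 35.00/γ_2.
Leg 3: γ = 1/√(1 − 0.9069²) = 1/√0.1775 = 2.373; τ_3 = 16.84/2.373 = 7.095 h.
Total proper time: 42.37 + τ_2 + 7.095 = 70.65, so τ_2 = 70.65 − 49.47 = 21.18 h.
γ_2 = 35.00/21.18 = 1.652; β = √(1 − 1/γ²) = √0.6337.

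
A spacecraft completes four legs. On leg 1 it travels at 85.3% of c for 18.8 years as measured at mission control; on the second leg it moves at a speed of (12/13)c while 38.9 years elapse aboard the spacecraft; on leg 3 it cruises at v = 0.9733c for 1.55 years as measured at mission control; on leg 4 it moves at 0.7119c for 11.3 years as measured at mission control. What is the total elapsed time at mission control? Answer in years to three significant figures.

Leg 1: 18.8 years is already measured at mission control.
Leg 2: γ = 1/√(1 − (12/13)²) = 13/5 = 2.600; Δt_2 = 2.600 × 38.9 = 101.1 years.
Leg 3: 1.55 years is already measured at mission control.
Leg 4: 11.3 years is already measured at mission control.
Total: 18.80 + 101.1 + 1.550 + 11.30 years.

Δt = 133 years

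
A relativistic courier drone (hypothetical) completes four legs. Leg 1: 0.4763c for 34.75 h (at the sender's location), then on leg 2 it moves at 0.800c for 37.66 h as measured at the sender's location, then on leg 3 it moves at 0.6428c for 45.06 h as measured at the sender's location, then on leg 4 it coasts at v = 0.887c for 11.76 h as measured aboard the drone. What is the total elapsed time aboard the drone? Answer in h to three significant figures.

τ = 99.4 h

Leg 1: γ = 1/√(1 − 0.4763²) = 1/√0.7731 = 1.137; τ_1 = 34.75/1.137 = 30.56 h.
Leg 2: γ = 1/√(1 − 0.800²) = 5/3 ≈ 1.667; τ_2 = 37.66/1.667 = 22.60 h.
Leg 3: γ = 1/√(1 − 0.6428²) = 1/√0.5868 = 1.305; τ_3 = 45.06/1.305 = 34.52 h.
Leg 4: 11.76 h is already measured aboard the drone.
Total: 30.56 + 22.60 + 34.52 + 11.76 h.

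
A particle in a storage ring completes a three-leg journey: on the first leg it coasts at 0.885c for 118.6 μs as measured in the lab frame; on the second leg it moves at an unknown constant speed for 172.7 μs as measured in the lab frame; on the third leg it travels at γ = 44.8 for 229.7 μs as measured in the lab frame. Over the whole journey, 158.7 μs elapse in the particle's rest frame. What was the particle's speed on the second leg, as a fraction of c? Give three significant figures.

β = 0.822

Leg 1: γ = 1/√(1 − 0.885²) = 1/√0.2168 = 2.148; τ_1 = 118.6/2.148 = 55.22 μs.
Leg 2: speed unknown; τ_2 = 172.7/γ_2.
Leg 3: γ = 44.8; τ_3 = 229.7/44.80 = 5.127 μs.
Total proper time: 55.22 + τ_2 + 5.127 = 158.7, so τ_2 = 158.7 − 60.35 = 98.35 μs.
γ_2 = 172.7/98.35 = 1.756; β = √(1 − 1/γ²) = √0.6757.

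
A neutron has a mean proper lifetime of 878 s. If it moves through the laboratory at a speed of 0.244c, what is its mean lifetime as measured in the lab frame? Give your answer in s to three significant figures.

γ = 1/√(1 − 0.244²) = 1/√0.9405 = 1.031
The rest-frame lifetime is the proper time; the lab measures the dilated interval Δt = γτ₀ = 1.031 × 878 s.

Δt = 905 s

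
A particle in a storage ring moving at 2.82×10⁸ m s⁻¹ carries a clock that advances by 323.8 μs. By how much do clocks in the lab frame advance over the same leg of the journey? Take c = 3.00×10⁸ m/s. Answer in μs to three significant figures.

β = 2.82×10⁸/3.00×10⁸ = 0.9400; γ = 1/√(1 − 0.9400²) = 2.931
The interval measured in the particle's rest frame is the proper time (both events occur at the same place in that frame); the lab-frame interval is Δt = γτ = 2.931 × 323.8 μs.

Δt = 949 μs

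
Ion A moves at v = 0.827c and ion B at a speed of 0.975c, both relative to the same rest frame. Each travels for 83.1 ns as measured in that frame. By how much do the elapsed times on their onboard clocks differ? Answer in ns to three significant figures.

A: γ = 1/√(1 − 0.827²) = 1/√0.3161 = 1.779; τ_A = 83.1/1.779 = 46.72 ns.
B: γ = 1/√(1 − 0.975²) = 1/√0.04938 = 4.500; τ_B = 83.1/4.500 = 18.47 ns.

|τ_A − τ_B| = 28.3 ns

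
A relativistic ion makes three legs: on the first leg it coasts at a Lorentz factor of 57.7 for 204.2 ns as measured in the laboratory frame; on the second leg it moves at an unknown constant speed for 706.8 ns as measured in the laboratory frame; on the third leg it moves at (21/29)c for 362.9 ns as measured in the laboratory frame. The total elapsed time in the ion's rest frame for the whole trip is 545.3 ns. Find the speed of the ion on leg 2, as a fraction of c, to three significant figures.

β = 0.911

Leg 1: γ = 57.7; τ_1 = 204.2/57.70 = 3.539 ns.
Leg 2: speed unknown; τ_2 = 706.8/γ_2.
Leg 3: γ = 1/√(1 − (21/29)²) = 29/20 = 1.450; τ_3 = 362.9/1.450 = 250.3 ns.
Total proper time: 3.539 + τ_2 + 250.3 = 545.3, so τ_2 = 545.3 − 253.8 = 291.5 ns.
γ_2 = 706.8/291.5 = 2.425; β = √(1 − 1/γ²) = √0.8299.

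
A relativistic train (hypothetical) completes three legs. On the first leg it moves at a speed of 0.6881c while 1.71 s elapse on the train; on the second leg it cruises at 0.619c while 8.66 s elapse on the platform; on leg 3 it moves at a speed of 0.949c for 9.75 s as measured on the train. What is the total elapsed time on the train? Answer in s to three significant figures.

τ = 18.3 s

Leg 1: 1.71 s is already measured on the train.
Leg 2: γ = 1/√(1 − 0.619²) = 1/√0.6168 = 1.273; τ_2 = 8.66/1.273 = 6.801 s.
Leg 3: 9.75 s is already measured on the train.
Total: 1.710 + 6.801 + 9.750 s.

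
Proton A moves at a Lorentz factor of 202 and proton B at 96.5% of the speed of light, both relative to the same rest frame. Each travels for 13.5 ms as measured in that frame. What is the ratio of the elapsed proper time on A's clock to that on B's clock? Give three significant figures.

A: γ = 202. B: β = 0.965; γ = 1/√(1 − 0.965²) = 1/√0.06878 = 3.813.
τ_A/τ_B = γ_B/γ_A = 3.813/202.0 = 0.01888, so τ_A/τ_B = 0.01888.

τ_A/τ_B = 0.0189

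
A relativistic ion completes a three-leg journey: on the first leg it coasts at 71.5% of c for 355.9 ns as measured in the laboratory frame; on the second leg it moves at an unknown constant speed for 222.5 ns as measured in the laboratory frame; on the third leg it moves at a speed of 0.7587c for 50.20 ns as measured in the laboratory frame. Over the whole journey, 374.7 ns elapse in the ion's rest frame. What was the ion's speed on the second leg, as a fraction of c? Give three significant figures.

Leg 1: β = 0.715; γ = 1/√(1 − 0.715²) = 1/√0.4888 = 1.430; τ_1 = 355.9/1.430 = 248.8 ns.
Leg 2: speed unknown; τ_2 = 222.5/γ_2.
Leg 3: γ = 1/√(1 − 0.7587²) = 1/√0.4244 = 1.535; τ_3 = 50.20/1.535 = 32.70 ns.
Total proper time: 248.8 + τ_2 + 32.70 = 374.7, so τ_2 = 374.7 − 281.5 = 93.18 ns.
γ_2 = 222.5/93.18 = 2.388; β = √(1 − 1/γ²) = √0.8246.

β = 0.908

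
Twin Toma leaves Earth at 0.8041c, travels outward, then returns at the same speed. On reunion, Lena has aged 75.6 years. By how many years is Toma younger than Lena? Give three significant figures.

γ = 1/√(1 − 0.8041²) = 1/√0.3534 = 1.682
Toma's elapsed proper time: τ = 75.6/1.682 = 44.94 years.
Age gap = Δt − τ = 75.6 − 44.94 years.

Δt − τ = 30.7 years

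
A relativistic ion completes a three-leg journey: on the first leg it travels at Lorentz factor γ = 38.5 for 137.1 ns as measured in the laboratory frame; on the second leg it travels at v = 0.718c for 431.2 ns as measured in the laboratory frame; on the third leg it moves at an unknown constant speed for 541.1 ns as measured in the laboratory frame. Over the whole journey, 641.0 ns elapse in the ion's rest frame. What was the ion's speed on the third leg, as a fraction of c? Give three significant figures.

β = 0.782

Leg 1: γ = 38.5; τ_1 = 137.1/38.50 = 3.561 ns.
Leg 2: γ = 1/√(1 − 0.718²) = 1/√0.4845 = 1.437; τ_2 = 431.2/1.437 = 300.1 ns.
Leg 3: speed unknown; τ_3 = 541.1/γ_3.
Total proper time: 3.561 + 300.1 + τ_3 = 641.0, so τ_3 = 641.0 − 303.7 = 337.3 ns.
γ_3 = 541.1/337.3 = 1.604; β = √(1 − 1/γ²) = √0.6114.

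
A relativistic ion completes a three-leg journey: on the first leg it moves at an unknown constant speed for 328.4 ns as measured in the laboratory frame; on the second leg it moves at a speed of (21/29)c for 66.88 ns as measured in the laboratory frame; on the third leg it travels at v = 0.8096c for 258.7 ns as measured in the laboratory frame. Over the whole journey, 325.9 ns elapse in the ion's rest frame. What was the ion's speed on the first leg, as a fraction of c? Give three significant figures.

Leg 1: speed unknown; τ_1 = 328.4/γ_1.
Leg 2: γ = 1/√(1 − (21/29)²) = 29/20 = 1.450; τ_2 = 66.88/1.450 = 46.12 ns.
Leg 3: γ = 1/√(1 − 0.8096²) = 1/√0.3445 = 1.704; τ_3 = 258.7/1.704 = 151.9 ns.
Total proper time: τ_1 + 46.12 + 151.9 = 325.9, so τ_1 = 325.9 − 198.0 = 127.9 ns.
γ_1 = 328.4/127.9 = 2.567; β = √(1 − 1/γ²) = √0.8483.

β = 0.921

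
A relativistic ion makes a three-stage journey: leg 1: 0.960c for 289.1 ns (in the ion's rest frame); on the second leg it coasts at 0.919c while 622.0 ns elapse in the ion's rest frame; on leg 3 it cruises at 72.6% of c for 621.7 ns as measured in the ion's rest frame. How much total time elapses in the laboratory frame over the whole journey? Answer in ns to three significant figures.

Δt = 3510 ns

Leg 1: γ = 1/√(1 − 0.960²) = 25/7 ≈ 3.571; Δt_1 = 3.571 × 289.1 = 1032 ns.
Leg 2: γ = 1/√(1 − 0.919²) = 1/√0.1554 = 2.536; Δt_2 = 2.536 × 622.0 = 1578 ns.
Leg 3: β = 0.726; γ = 1/√(1 − 0.726²) = 1/√0.4729 = 1.454; Δt_3 = 1.454 × 621.7 = 904.0 ns.
Total: 1032 + 1578 + 904.0 ns.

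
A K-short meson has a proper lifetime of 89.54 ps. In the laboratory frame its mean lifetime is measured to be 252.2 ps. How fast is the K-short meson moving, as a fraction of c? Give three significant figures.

γ = Δt/τ₀ = 252.2/89.54 = 2.817
β = √(1 − 1/γ²) = √(1 − 0.1261) = √0.8739

v = 0.935c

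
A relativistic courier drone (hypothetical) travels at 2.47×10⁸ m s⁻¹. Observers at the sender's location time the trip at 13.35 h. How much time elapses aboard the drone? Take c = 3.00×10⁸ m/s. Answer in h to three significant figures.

τ = 7.58 h

β = 2.47×10⁸/3.00×10⁸ = 0.8233; γ = 1/√(1 − 0.8233²) = 1.762
The interval measured at the sender's location is the dilated one; the clock aboard the drone measures the proper time τ = Δt/γ = 13.35/1.762 h.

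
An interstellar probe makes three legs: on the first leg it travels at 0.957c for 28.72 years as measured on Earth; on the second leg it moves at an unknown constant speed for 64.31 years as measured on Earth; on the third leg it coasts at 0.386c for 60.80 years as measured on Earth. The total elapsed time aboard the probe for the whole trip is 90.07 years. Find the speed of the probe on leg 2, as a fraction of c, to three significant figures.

Leg 1: γ = 1/√(1 − 0.957²) = 1/√0.08415 = 3.447; τ_1 = 28.72/3.447 = 8.331 years.
Leg 2: speed unknown; τ_2 = 64.31/γ_2.
Leg 3: γ = 1/√(1 − 0.386²) = 1/√0.8510 = 1.084; τ_3 = 60.80/1.084 = 56.09 years.
Total proper time: 8.331 + τ_2 + 56.09 = 90.07, so τ_2 = 90.07 − 64.42 = 25.65 years.
γ_2 = 64.31/25.65 = 2.507; β = √(1 − 1/γ²) = √0.8409.

β = 0.917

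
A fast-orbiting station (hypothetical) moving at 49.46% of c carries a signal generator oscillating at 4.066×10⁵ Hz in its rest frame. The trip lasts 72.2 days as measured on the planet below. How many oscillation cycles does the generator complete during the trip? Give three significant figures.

β = 0.4946; γ = 1/√(1 − 0.4946²) = 1/√0.7554 = 1.151
The oscillator's own cycle count is N = f × τ where τ is the proper time aboard the station. τ = Δt/γ = 72.2/1.151 = 62.75 days = 5.422×10⁶ s.
N = 4.066×10⁵ × 5.422×10⁶ = 2.204×10¹².

N = 2.20×10¹²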